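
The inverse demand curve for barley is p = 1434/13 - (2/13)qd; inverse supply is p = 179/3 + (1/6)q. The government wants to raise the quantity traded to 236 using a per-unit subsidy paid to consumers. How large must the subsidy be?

At q = 236, from the demand curve buyers pay pb = 1434/13 − (2/13)·236 = 74; from the supply curve sellers need ps = 179/3 + (1/6)·236 = 99.
The subsidy must fill the gap: s = ps − pb = 99 − 74 = 25.

Required subsidy s = 25 per unit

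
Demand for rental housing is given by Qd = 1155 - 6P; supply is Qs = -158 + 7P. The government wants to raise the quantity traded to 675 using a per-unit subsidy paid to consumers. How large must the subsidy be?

At Q = 675, invert demand for the buyer price: Pb = (1155 − 675)/6 = 80; invert supply for the seller price: Ps = (675 − (-158))/7 = 119.
The subsidy must fill the gap: s = Ps − Pb = 119 − 80 = 39.

Required subsidy s = 39 per unit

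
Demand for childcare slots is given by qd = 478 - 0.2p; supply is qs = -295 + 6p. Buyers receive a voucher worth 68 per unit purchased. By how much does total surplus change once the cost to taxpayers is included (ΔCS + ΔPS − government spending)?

Pre-subsidy: 478 - 0.2p = -295 + 6p gives p* = 3865/31, q* = 14045/31.
With the rebate, buyers effectively pay pb = ps − 68, where ps is the price sellers receive.
Demand in terms of ps becomes qd = 478 − 0.2(ps − 68) = 491.6 - 0.2ps. Setting this equal to supply: 491.6 - 0.2ps = -295 + 6ps, so ps = 3933/31.
Buyers pay pb = 3933/31 − 68 = 1825/31; q' = -295 + 6·(3933/31) = 14453/31.
ΔCS = ½(14045/31 + 14453/31)(3865/31 − 1825/31) = 29067960/961; ΔPS = ½(14045/31 + 14453/31)(3933/31 − 3865/31) = 968932/961.
Government spending = 68 × 14453/31 = 982804/31.
Net change = 29067960/961 + 968932/961 − 982804/31 = -13872/31. The loss equals the DWL triangle ½·68·408/31.

Net change in total surplus = -13872/31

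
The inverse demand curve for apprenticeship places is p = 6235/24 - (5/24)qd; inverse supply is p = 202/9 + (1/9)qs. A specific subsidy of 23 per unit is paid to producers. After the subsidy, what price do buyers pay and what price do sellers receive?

Buyers pay 90; sellers receive 113

Pre-subsidy: 6235/24 - (5/24)q = 202/9 + (1/9)q gives q* = 743 and p* = 105.
With the subsidy, sellers receive ps = pb + 23 for each unit, where pb is the price buyers pay.
On the curves, pb = 6235/24 - (5/24)q and ps = 202/9 + (1/9)q; the wedge ps − pb = 23 gives 202/9 + (1/9)q − (6235/24 - (5/24)q) = 23, so q' = 815.
Then pb = 6235/24 − (5/24)·815 = 90 and ps = 202/9 + (1/9)·815 = 113.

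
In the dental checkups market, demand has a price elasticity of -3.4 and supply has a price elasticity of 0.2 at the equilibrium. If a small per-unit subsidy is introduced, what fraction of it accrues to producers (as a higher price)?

For a small subsidy around the equilibrium, the benefit split depends on the relative slopes, which at a point are proportional to the elasticities.
Buyer share = εs/(εs + |εd|) = 0.2/(0.2 + 3.4) = 1/18; seller share = |εd|/(εs + |εd|) = 17/18.
So producers capture 17/18 of the subsidy.

Producer share = 17/18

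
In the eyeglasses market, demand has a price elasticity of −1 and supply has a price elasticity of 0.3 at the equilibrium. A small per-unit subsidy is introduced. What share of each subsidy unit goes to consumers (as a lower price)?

For a small subsidy around the equilibrium, the benefit split depends on the relative slopes, which at a point are proportional to the elasticities.
Buyer share = εs/(εs + |εd|) = 0.3/(0.3 + 1) = 3/13; seller share = |εd|/(εs + |εd|) = 10/13.

Consumer share = 3/13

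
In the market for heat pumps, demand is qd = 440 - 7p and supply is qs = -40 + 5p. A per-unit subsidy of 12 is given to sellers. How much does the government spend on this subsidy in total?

Pre-subsidy: 440 - 7p = -40 + 5p gives p* = 40, q* = 160.
With the subsidy, sellers receive ps = pb + 12 for each unit, where pb is the price buyers pay.
Supply in terms of pb becomes qs = -40 + 5(pb + 12) = 20 + 5pb. Setting this equal to demand: 440 - 7pb = 20 + 5pb, so pb = 35.
Sellers receive ps = 35 + 12 = 47; q' = 440 − 7·35 = 195.
Government outlay = subsidy × quantity = 12 × 195 = 2340.

Government cost = 2340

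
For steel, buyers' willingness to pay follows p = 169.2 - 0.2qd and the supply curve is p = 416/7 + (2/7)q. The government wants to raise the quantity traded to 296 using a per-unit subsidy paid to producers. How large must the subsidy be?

At q = 296, from the demand curve buyers pay pb = 169.2 − 0.2·296 = 110; from the supply curve sellers need ps = 416/7 + (2/7)·296 = 144.
The subsidy must fill the gap: s = ps − pb = 144 − 110 = 34.

Required subsidy s = 34 per unit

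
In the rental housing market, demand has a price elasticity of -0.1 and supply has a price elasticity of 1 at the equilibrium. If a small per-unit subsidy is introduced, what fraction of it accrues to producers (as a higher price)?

For a small subsidy around the equilibrium, the benefit split depends on the relative slopes, which at a point are proportional to the elasticities.
Buyer share = εs/(εs + |εd|) = 1/(1 + 0.1) = 10/11; seller share = |εd|/(εs + |εd|) = 1/11.
So producers capture 1/11 of the subsidy.

Producer share = 1/11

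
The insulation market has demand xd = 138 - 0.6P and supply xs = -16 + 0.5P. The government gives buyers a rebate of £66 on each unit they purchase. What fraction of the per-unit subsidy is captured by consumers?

Consumer share = 5/11

Pre-subsidy: 138 - 0.6P = -16 + 0.5P gives P* = 140, x* = 54.
With the rebate, buyers effectively pay Pb = Ps − 66, where Ps is the price sellers receive.
Demand in terms of Ps becomes xd = 138 − 0.6(Ps − 66) = 177.6 - 0.6Ps. Setting this equal to supply: 177.6 - 0.6Ps = -16 + 0.5Ps, so Ps = 176.
Buyers pay Pb = 176 − 66 = 110; x' = -16 + 0.5·176 = 72.
Buyers' price falls by P* − Pb = 140 − 110 = 30; sellers' price rises by Ps − P* = 176 − 140 = 36.
So consumers capture 30/66 = 5/11 of each unit of subsidy.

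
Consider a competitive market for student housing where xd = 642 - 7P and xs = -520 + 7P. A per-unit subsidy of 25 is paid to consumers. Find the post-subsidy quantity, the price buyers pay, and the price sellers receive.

x' = 148.5; buyers pay 70.5; sellers receive 95.5

Pre-subsidy: 642 - 7P = -520 + 7P gives P* = 83, x* = 61.
With the rebate, buyers effectively pay Pb = Ps − 25, where Ps is the price sellers receive.
Demand in terms of Ps becomes xd = 642 − 7(Ps − 25) = 817 - 7Ps. Setting this equal to supply: 817 - 7Ps = -520 + 7Ps, so Ps = 95.5.
Buyers pay Pb = 95.5 − 25 = 70.5; x' = -520 + 7·95.5 = 148.5.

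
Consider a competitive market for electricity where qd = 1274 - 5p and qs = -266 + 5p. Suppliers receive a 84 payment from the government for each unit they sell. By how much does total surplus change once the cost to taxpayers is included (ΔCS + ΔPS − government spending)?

Net change in total surplus = -8820

Pre-subsidy: 1274 - 5p = -266 + 5p gives p* = 154, q* = 504.
With the subsidy, sellers receive ps = pb + 84 for each unit, where pb is the price buyers pay.
Supply in terms of pb becomes qs = -266 + 5(pb + 84) = 154 + 5pb. Setting this equal to demand: 1274 - 5pb = 154 + 5pb, so pb = 112.
Sellers receive ps = 112 + 84 = 196; q' = 1274 − 5·112 = 714.
ΔCS = ½(504 + 714)(154 − 112) = 25578; ΔPS = ½(504 + 714)(196 − 154) = 25578.
Government spending = 84 × 714 = 59976.
Net change = 25578 + 25578 − 59976 = -8820. The loss equals the DWL triangle ½·84·210.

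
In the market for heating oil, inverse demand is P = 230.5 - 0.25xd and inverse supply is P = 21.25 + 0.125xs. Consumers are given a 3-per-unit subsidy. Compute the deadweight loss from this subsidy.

Deadweight loss = 12

Pre-subsidy: 230.5 - 0.25x = 21.25 + 0.125x gives x* = 558 and P* = 91.
With the rebate, buyers effectively pay Pb = Ps − 3, where Ps is the price sellers receive.
On the curves, Pb = 230.5 - 0.25x and Ps = 21.25 + 0.125x; the wedge Ps − Pb = 3 gives 21.25 + 0.125x − (230.5 - 0.25x) = 3, so x' = 566.
Then Pb = 230.5 − 0.25·566 = 89 and Ps = 21.25 + 0.125·566 = 92.
The subsidy expands output by 566 − 558 = 8 past the efficient level; on those units the gap between marginal cost and willingness to pay runs from 0 up to 3.
DWL = ½ × 3 × 8 = 12.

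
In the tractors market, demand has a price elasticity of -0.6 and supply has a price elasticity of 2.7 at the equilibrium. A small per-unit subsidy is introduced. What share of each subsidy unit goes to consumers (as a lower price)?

Consumer share = 9/11

For a small subsidy around the equilibrium, the benefit split depends on the relative slopes, which at a point are proportional to the elasticities.
Buyer share = εs/(εs + |εd|) = 2.7/(2.7 + 0.6) = 9/11; seller share = |εd|/(εs + |εd|) = 2/11.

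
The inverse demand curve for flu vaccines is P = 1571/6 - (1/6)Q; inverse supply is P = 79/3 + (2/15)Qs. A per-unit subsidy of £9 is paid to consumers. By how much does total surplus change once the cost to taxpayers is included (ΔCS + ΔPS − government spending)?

Pre-subsidy: 1571/6 - (1/6)Q = 79/3 + (2/15)Q gives Q* = 785 and P* = 131.
With the rebate, buyers effectively pay Pb = Ps − 9, where Ps is the price sellers receive.
On the curves, Pb = 1571/6 - (1/6)Q and Ps = 79/3 + (2/15)Q; the wedge Ps − Pb = 9 gives 79/3 + (2/15)Q − (1571/6 - (1/6)Q) = 9, so Q' = 815.
Then Pb = 1571/6 − (1/6)·815 = 126 and Ps = 79/3 + (2/15)·815 = 135.
ΔCS = ½(785 + 815)(131 − 126) = 4000; ΔPS = ½(785 + 815)(135 − 131) = 3200.
Government spending = 9 × 815 = 7335.
Net change = 4000 + 3200 − 7335 = -135. The loss equals the DWL triangle ½·9·30.

Net change in total surplus = -£135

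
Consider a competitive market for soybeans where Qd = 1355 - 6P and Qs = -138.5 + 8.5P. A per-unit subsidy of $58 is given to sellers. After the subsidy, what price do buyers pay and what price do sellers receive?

Buyers pay $69; sellers receive $127

Pre-subsidy: 1355 - 6P = -138.5 + 8.5P gives P* = 103, Q* = 737.
With the subsidy, sellers receive Ps = Pb + 58 for each unit, where Pb is the price buyers pay.
Supply in terms of Pb becomes Qs = -138.5 + 8.5(Pb + 58) = 354.5 + 8.5Pb. Setting this equal to demand: 1355 - 6Pb = 354.5 + 8.5Pb, so Pb = 69.
Sellers receive Ps = 69 + 58 = 127; Q' = 1355 − 6·69 = 941.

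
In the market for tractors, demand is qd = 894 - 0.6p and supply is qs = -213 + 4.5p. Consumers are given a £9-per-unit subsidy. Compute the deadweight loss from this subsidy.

Deadweight loss = 729/34

Pre-subsidy: 894 - 0.6p = -213 + 4.5p gives p* = 3690/17, q* = 12984/17.
With the rebate, buyers effectively pay pb = ps − 9, where ps is the price sellers receive.
Demand in terms of ps becomes qd = 894 − 0.6(ps − 9) = 899.4 - 0.6ps. Setting this equal to supply: 899.4 - 0.6ps = -213 + 4.5ps, so ps = 3708/17.
Buyers pay pb = 3708/17 − 9 = 3555/17; q' = -213 + 4.5·(3708/17) = 13065/17.
The subsidy expands output by 13065/17 − 12984/17 = 81/17 past the efficient level; on those units the gap between marginal cost and willingness to pay runs from 0 up to 9.
DWL = ½ × 9 × 81/17 = 729/34.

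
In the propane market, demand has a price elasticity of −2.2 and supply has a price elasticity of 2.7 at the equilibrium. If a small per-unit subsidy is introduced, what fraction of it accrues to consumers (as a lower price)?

Consumer share = 27/49

For a small subsidy around the equilibrium, the benefit split depends on the relative slopes, which at a point are proportional to the elasticities.
Buyer share = εs/(εs + |εd|) = 2.7/(2.7 + 2.2) = 27/49; seller share = |εd|/(εs + |εd|) = 22/49.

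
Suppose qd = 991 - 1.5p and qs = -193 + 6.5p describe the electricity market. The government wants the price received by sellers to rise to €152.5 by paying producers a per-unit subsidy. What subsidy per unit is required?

Required subsidy s = €24 per unit

At a seller price of 152.5, quantity supplied is -193 + 6.5·152.5 = 798.25.
Buyers absorb 798.25 only when they pay pb with 991 − 1.5·pb = 798.25, i.e. pb = 128.5.
s = ps − pb = 152.5 − 128.5 = 24.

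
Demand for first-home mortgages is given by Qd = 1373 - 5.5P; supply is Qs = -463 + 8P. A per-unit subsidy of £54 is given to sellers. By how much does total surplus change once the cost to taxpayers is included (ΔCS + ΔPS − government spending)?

Pre-subsidy: 1373 - 5.5P = -463 + 8P gives P* = 136, Q* = 625.
With the subsidy, sellers receive Ps = Pb + 54 for each unit, where Pb is the price buyers pay.
Supply in terms of Pb becomes Qs = -463 + 8(Pb + 54) = -31 + 8Pb. Setting this equal to demand: 1373 - 5.5Pb = -31 + 8Pb, so Pb = 104.
Sellers receive Ps = 104 + 54 = 158; Q' = 1373 − 5.5·104 = 801.
ΔCS = ½(625 + 801)(136 − 104) = 22816; ΔPS = ½(625 + 801)(158 − 136) = 15686.
Government spending = 54 × 801 = 43254.
Net change = 22816 + 15686 − 43254 = -4752. The loss equals the DWL triangle ½·54·176.

Net change in total surplus = -£4752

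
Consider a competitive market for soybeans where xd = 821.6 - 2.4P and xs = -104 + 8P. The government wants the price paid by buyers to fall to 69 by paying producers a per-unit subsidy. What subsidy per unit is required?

Required subsidy s = 26 per unit

At a buyer price of 69, quantity demanded is 821.6 − 2.4·69 = 656.
Sellers supply 656 only when they receive Ps with -104 + 8·Ps = 656, i.e. Ps = 95.
s = Ps − Pb = 95 − 69 = 26.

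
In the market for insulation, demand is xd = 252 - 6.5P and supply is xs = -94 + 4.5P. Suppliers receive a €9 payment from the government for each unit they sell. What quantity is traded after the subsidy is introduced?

Pre-subsidy: 252 - 6.5P = -94 + 4.5P gives P* = 346/11, x* = 523/11.
With the subsidy, sellers receive Ps = Pb + 9 for each unit, where Pb is the price buyers pay.
Supply in terms of Pb becomes xs = -94 + 4.5(Pb + 9) = -53.5 + 4.5Pb. Setting this equal to demand: 252 - 6.5Pb = -53.5 + 4.5Pb, so Pb = 611/22.
Sellers receive Ps = 611/22 + 9 = 809/22; x' = 252 − 6.5·(611/22) = 3145/44.

x' = 3145/44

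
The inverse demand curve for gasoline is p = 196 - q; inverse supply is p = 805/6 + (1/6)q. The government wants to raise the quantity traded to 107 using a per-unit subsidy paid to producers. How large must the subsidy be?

At q = 107, from the demand curve buyers pay pb = 196 − 1·107 = 89; from the supply curve sellers need ps = 805/6 + (1/6)·107 = 152.
The subsidy must fill the gap: s = ps − pb = 152 − 89 = 63.

Required subsidy s = 63 per unit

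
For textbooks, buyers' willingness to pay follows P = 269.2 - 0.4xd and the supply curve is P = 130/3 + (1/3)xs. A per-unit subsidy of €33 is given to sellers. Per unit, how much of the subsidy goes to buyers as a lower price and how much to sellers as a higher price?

Buyers gain €18 per unit; sellers gain €15 per unit

Pre-subsidy: 269.2 - 0.4x = 130/3 + (1/3)x gives x* = 308 and P* = 146.
With the subsidy, sellers receive Ps = Pb + 33 for each unit, where Pb is the price buyers pay.
On the curves, Pb = 269.2 - 0.4x and Ps = 130/3 + (1/3)x; the wedge Ps − Pb = 33 gives 130/3 + (1/3)x − (269.2 - 0.4x) = 33, so x' = 353.
Then Pb = 269.2 − 0.4·353 = 128 and Ps = 130/3 + (1/3)·353 = 161.
Buyers' price falls by P* − Pb = 146 − 128 = 18; sellers' price rises by Ps − P* = 161 − 146 = 15.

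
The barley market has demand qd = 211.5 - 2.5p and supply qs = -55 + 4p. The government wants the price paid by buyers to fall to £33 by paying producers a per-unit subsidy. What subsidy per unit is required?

Required subsidy s = £13 per unit

At a buyer price of 33, quantity demanded is 211.5 − 2.5·33 = 129.
Sellers supply 129 only when they receive ps with -55 + 4·ps = 129, i.e. ps = 46.
s = ps − pb = 46 − 33 = 13.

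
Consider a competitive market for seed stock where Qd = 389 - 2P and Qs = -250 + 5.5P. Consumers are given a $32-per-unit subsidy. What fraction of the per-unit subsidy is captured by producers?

Pre-subsidy: 389 - 2P = -250 + 5.5P gives P* = 85.2, Q* = 218.6.
With the rebate, buyers effectively pay Pb = Ps − 32, where Ps is the price sellers receive.
Demand in terms of Ps becomes Qd = 389 − 2(Ps − 32) = 453 - 2Ps. Setting this equal to supply: 453 - 2Ps = -250 + 5.5Ps, so Ps = 1406/15.
Buyers pay Pb = 1406/15 − 32 = 926/15; Q' = -250 + 5.5·(1406/15) = 3983/15.
Buyers' price falls by P* − Pb = 85.2 − 926/15 = 352/15; sellers' price rises by Ps − P* = 1406/15 − 85.2 = 128/15.
So producers capture (128/15)/32 = 4/15 of each unit of subsidy.

Producer share = 4/15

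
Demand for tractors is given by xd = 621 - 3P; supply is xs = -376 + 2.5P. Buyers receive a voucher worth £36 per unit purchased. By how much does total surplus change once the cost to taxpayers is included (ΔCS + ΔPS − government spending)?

Pre-subsidy: 621 - 3P = -376 + 2.5P gives P* = 1994/11, x* = 849/11.
With the rebate, buyers effectively pay Pb = Ps − 36, where Ps is the price sellers receive.
Demand in terms of Ps becomes xd = 621 − 3(Ps − 36) = 729 - 3Ps. Setting this equal to supply: 729 - 3Ps = -376 + 2.5Ps, so Ps = 2210/11.
Buyers pay Pb = 2210/11 − 36 = 1814/11; x' = -376 + 2.5·(2210/11) = 1389/11.
ΔCS = ½(849/11 + 1389/11)(1994/11 − 1814/11) = 201420/121; ΔPS = ½(849/11 + 1389/11)(2210/11 − 1994/11) = 241704/121.
Government spending = 36 × 1389/11 = 50004/11.
Net change = 201420/121 + 241704/121 − 50004/11 = -9720/11. The loss equals the DWL triangle ½·36·540/11.

Net change in total surplus = -9720/11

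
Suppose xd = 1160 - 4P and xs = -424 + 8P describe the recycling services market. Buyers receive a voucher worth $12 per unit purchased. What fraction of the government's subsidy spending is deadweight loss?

Pre-subsidy: 1160 - 4P = -424 + 8P gives P* = 132, x* = 632.
With the rebate, buyers effectively pay Pb = Ps − 12, where Ps is the price sellers receive.
Demand in terms of Ps becomes xd = 1160 − 4(Ps − 12) = 1208 - 4Ps. Setting this equal to supply: 1208 - 4Ps = -424 + 8Ps, so Ps = 136.
Buyers pay Pb = 136 − 12 = 124; x' = -424 + 8·136 = 664.
ΔCS = ½(632 + 664)(132 − 124) = 5184; ΔPS = ½(632 + 664)(136 − 132) = 2592.
Government spending = 12 × 664 = 7968.
DWL = ½ × 12 × (664 − 632) = 192; fraction = 192 / 7968 = 2/83.

DWL / government spending = 2/83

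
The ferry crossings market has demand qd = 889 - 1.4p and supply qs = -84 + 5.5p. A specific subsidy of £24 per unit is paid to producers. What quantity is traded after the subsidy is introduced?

Pre-subsidy: 889 - 1.4p = -84 + 5.5p gives p* = 9730/69, q* = 47719/69.
With the subsidy, sellers receive ps = pb + 24 for each unit, where pb is the price buyers pay.
Supply in terms of pb becomes qs = -84 + 5.5(pb + 24) = 48 + 5.5pb. Setting this equal to demand: 889 - 1.4pb = 48 + 5.5pb, so pb = 8410/69.
Sellers receive ps = 8410/69 + 24 = 10066/69; q' = 889 − 1.4·(8410/69) = 49567/69.

q' = 49567/69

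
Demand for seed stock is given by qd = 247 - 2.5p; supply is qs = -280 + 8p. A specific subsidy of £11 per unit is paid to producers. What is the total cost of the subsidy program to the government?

Government cost = 32912/21

Pre-subsidy: 247 - 2.5p = -280 + 8p gives p* = 1054/21, q* = 2552/21.
With the subsidy, sellers receive ps = pb + 11 for each unit, where pb is the price buyers pay.
Supply in terms of pb becomes qs = -280 + 8(pb + 11) = -192 + 8pb. Setting this equal to demand: 247 - 2.5pb = -192 + 8pb, so pb = 878/21.
Sellers receive ps = 878/21 + 11 = 1109/21; q' = 247 − 2.5·(878/21) = 2992/21.
Government outlay = subsidy × quantity = 11 × 2992/21 = 32912/21.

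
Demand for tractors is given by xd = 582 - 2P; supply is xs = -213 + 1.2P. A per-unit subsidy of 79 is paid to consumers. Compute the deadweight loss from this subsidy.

Deadweight loss = 2340.375

Pre-subsidy: 582 - 2P = -213 + 1.2P gives P* = 248.4375, x* = 85.125.
With the rebate, buyers effectively pay Pb = Ps − 79, where Ps is the price sellers receive.
Demand in terms of Ps becomes xd = 582 − 2(Ps − 79) = 740 - 2Ps. Setting this equal to supply: 740 - 2Ps = -213 + 1.2Ps, so Ps = 297.8125.
Buyers pay Pb = 297.8125 − 79 = 218.8125; x' = -213 + 1.2·297.8125 = 144.375.
The subsidy expands output by 144.375 − 85.125 = 59.25 past the efficient level; on those units the gap between marginal cost and willingness to pay runs from 0 up to 79.
DWL = ½ × 79 × 59.25 = 2340.375.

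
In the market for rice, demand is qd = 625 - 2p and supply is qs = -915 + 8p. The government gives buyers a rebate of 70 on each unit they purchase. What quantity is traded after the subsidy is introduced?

q' = 429

Pre-subsidy: 625 - 2p = -915 + 8p gives p* = 154, q* = 317.
With the rebate, buyers effectively pay pb = ps − 70, where ps is the price sellers receive.
Demand in terms of ps becomes qd = 625 − 2(ps − 70) = 765 - 2ps. Setting this equal to supply: 765 - 2ps = -915 + 8ps, so ps = 168.
Buyers pay pb = 168 − 70 = 98; q' = -915 + 8·168 = 429.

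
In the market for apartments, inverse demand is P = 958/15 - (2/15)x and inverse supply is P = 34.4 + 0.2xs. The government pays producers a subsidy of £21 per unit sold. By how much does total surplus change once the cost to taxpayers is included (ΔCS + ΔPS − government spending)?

Pre-subsidy: 958/15 - (2/15)x = 34.4 + 0.2x gives x* = 88.4 and P* = 52.08.
With the subsidy, sellers receive Ps = Pb + 21 for each unit, where Pb is the price buyers pay.
On the curves, Pb = 958/15 - (2/15)x and Ps = 34.4 + 0.2x; the wedge Ps − Pb = 21 gives 34.4 + 0.2x − (958/15 - (2/15)x) = 21, so x' = 151.4.
Then Pb = 958/15 − (2/15)·151.4 = 43.68 and Ps = 34.4 + 0.2·151.4 = 64.68.
ΔCS = ½(88.4 + 151.4)(52.08 − 43.68) = 1007.16; ΔPS = ½(88.4 + 151.4)(64.68 − 52.08) = 1510.74.
Government spending = 21 × 151.4 = 3179.4.
Net change = 1007.16 + 1510.74 − 3179.4 = -661.5. The loss equals the DWL triangle ½·21·63.

Net change in total surplus = -£661.5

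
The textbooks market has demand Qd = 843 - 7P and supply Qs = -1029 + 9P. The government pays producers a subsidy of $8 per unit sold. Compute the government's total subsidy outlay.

Pre-subsidy: 843 - 7P = -1029 + 9P gives P* = 117, Q* = 24.
With the subsidy, sellers receive Ps = Pb + 8 for each unit, where Pb is the price buyers pay.
Supply in terms of Pb becomes Qs = -1029 + 9(Pb + 8) = -957 + 9Pb. Setting this equal to demand: 843 - 7Pb = -957 + 9Pb, so Pb = 112.5.
Sellers receive Ps = 112.5 + 8 = 120.5; Q' = 843 − 7·112.5 = 55.5.
Government outlay = subsidy × quantity = 8 × 55.5 = 444.

Government cost = $444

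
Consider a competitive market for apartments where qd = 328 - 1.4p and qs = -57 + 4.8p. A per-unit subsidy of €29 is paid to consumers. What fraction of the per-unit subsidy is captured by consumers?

Pre-subsidy: 328 - 1.4p = -57 + 4.8p gives p* = 1925/31, q* = 7473/31.
With the rebate, buyers effectively pay pb = ps − 29, where ps is the price sellers receive.
Demand in terms of ps becomes qd = 328 − 1.4(ps − 29) = 368.6 - 1.4ps. Setting this equal to supply: 368.6 - 1.4ps = -57 + 4.8ps, so ps = 2128/31.
Buyers pay pb = 2128/31 − 29 = 1229/31; q' = -57 + 4.8·(2128/31) = 42237/155.
Buyers' price falls by p* − pb = 1925/31 − 1229/31 = 696/31; sellers' price rises by ps − p* = 2128/31 − 1925/31 = 203/31.
So consumers capture (696/31)/29 = 24/31 of each unit of subsidy.

Consumer share = 24/31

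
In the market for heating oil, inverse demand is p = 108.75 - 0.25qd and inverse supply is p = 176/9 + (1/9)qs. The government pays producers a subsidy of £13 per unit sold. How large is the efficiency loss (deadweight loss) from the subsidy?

Pre-subsidy: 108.75 - 0.25q = 176/9 + (1/9)q gives q* = 247 and p* = 47.
With the subsidy, sellers receive ps = pb + 13 for each unit, where pb is the price buyers pay.
On the curves, pb = 108.75 - 0.25q and ps = 176/9 + (1/9)q; the wedge ps − pb = 13 gives 176/9 + (1/9)q − (108.75 - 0.25q) = 13, so q' = 283.
Then pb = 108.75 − 0.25·283 = 38 and ps = 176/9 + (1/9)·283 = 51.
The subsidy expands output by 283 − 247 = 36 past the efficient level; on those units the gap between marginal cost and willingness to pay runs from 0 up to 13.
DWL = ½ × 13 × 36 = 234.

Deadweight loss = £234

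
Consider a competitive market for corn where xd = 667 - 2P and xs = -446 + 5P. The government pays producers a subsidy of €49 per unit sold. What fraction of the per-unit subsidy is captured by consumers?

Consumer share = 5/7

Pre-subsidy: 667 - 2P = -446 + 5P gives P* = 159, x* = 349.
With the subsidy, sellers receive Ps = Pb + 49 for each unit, where Pb is the price buyers pay.
Supply in terms of Pb becomes xs = -446 + 5(Pb + 49) = -201 + 5Pb. Setting this equal to demand: 667 - 2Pb = -201 + 5Pb, so Pb = 124.
Sellers receive Ps = 124 + 49 = 173; x' = 667 − 2·124 = 419.
Buyers' price falls by P* − Pb = 159 − 124 = 35; sellers' price rises by Ps − P* = 173 − 159 = 14.
So consumers capture 35/49 = 5/7 of each unit of subsidy.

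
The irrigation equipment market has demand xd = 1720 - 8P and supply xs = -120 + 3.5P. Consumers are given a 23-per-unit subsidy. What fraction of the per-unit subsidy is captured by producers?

Producer share = 16/23

Pre-subsidy: 1720 - 8P = -120 + 3.5P gives P* = 160, x* = 440.
With the rebate, buyers effectively pay Pb = Ps − 23, where Ps is the price sellers receive.
Demand in terms of Ps becomes xd = 1720 − 8(Ps − 23) = 1904 - 8Ps. Setting this equal to supply: 1904 - 8Ps = -120 + 3.5Ps, so Ps = 176.
Buyers pay Pb = 176 − 23 = 153; x' = -120 + 3.5·176 = 496.
Buyers' price falls by P* − Pb = 160 − 153 = 7; sellers' price rises by Ps − P* = 176 − 160 = 16.
So producers capture 16/23 = 16/23 of each unit of subsidy.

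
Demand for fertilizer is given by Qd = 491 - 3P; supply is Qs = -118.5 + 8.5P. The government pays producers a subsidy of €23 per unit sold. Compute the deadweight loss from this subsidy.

Deadweight loss = €586.5

Pre-subsidy: 491 - 3P = -118.5 + 8.5P gives P* = 53, Q* = 332.
With the subsidy, sellers receive Ps = Pb + 23 for each unit, where Pb is the price buyers pay.
Supply in terms of Pb becomes Qs = -118.5 + 8.5(Pb + 23) = 77 + 8.5Pb. Setting this equal to demand: 491 - 3Pb = 77 + 8.5Pb, so Pb = 36.
Sellers receive Ps = 36 + 23 = 59; Q' = 491 − 3·36 = 383.
The subsidy expands output by 383 − 332 = 51 past the efficient level; on those units the gap between marginal cost and willingness to pay runs from 0 up to 23.
DWL = ½ × 23 × 51 = 586.5.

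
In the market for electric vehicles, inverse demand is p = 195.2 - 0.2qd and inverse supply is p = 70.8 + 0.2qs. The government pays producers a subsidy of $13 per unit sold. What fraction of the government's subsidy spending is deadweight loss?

DWL / government spending = 65/1374

Pre-subsidy: 195.2 - 0.2q = 70.8 + 0.2q gives q* = 311 and p* = 133.
With the subsidy, sellers receive ps = pb + 13 for each unit, where pb is the price buyers pay.
On the curves, pb = 195.2 - 0.2q and ps = 70.8 + 0.2q; the wedge ps − pb = 13 gives 70.8 + 0.2q − (195.2 - 0.2q) = 13, so q' = 343.5.
Then pb = 195.2 − 0.2·343.5 = 126.5 and ps = 70.8 + 0.2·343.5 = 139.5.
ΔCS = ½(311 + 343.5)(133 − 126.5) = 2127.125; ΔPS = ½(311 + 343.5)(139.5 − 133) = 2127.125.
Government spending = 13 × 343.5 = 4465.5.
DWL = ½ × 13 × (343.5 − 311) = 211.25; fraction = 211.25 / 4465.5 = 65/1374.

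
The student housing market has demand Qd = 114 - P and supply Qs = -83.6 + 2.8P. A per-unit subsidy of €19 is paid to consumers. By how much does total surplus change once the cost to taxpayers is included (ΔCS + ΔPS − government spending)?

Pre-subsidy: 114 - P = -83.6 + 2.8P gives P* = 52, Q* = 62.
With the rebate, buyers effectively pay Pb = Ps − 19, where Ps is the price sellers receive.
Demand in terms of Ps becomes Qd = 114 − 1(Ps − 19) = 133 - Ps. Setting this equal to supply: 133 - Ps = -83.6 + 2.8Ps, so Ps = 57.
Buyers pay Pb = 57 − 19 = 38; Q' = -83.6 + 2.8·57 = 76.
ΔCS = ½(62 + 76)(52 − 38) = 966; ΔPS = ½(62 + 76)(57 − 52) = 345.
Government spending = 19 × 76 = 1444.
Net change = 966 + 345 − 1444 = -133. The loss equals the DWL triangle ½·19·14.

Net change in total surplus = -€133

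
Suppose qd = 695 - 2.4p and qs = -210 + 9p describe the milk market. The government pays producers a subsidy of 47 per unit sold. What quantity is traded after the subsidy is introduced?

Pre-subsidy: 695 - 2.4p = -210 + 9p gives p* = 4525/57, q* = 9585/19.
With the subsidy, sellers receive ps = pb + 47 for each unit, where pb is the price buyers pay.
Supply in terms of pb becomes qs = -210 + 9(pb + 47) = 213 + 9pb. Setting this equal to demand: 695 - 2.4pb = 213 + 9pb, so pb = 2410/57.
Sellers receive ps = 2410/57 + 47 = 5089/57; q' = 695 − 2.4·(2410/57) = 11277/19.

q' = 11277/19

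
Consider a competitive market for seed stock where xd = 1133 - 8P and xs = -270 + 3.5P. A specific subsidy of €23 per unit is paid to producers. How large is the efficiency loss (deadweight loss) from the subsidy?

Deadweight loss = €644

Pre-subsidy: 1133 - 8P = -270 + 3.5P gives P* = 122, x* = 157.
With the subsidy, sellers receive Ps = Pb + 23 for each unit, where Pb is the price buyers pay.
Supply in terms of Pb becomes xs = -270 + 3.5(Pb + 23) = -189.5 + 3.5Pb. Setting this equal to demand: 1133 - 8Pb = -189.5 + 3.5Pb, so Pb = 115.
Sellers receive Ps = 115 + 23 = 138; x' = 1133 − 8·115 = 213.
The subsidy expands output by 213 − 157 = 56 past the efficient level; on those units the gap between marginal cost and willingness to pay runs from 0 up to 23.
DWL = ½ × 23 × 56 = 644.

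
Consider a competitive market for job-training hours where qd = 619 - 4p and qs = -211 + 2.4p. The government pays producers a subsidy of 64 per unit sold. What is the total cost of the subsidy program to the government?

Pre-subsidy: 619 - 4p = -211 + 2.4p gives p* = 129.6875, q* = 100.25.
With the subsidy, sellers receive ps = pb + 64 for each unit, where pb is the price buyers pay.
Supply in terms of pb becomes qs = -211 + 2.4(pb + 64) = -57.4 + 2.4pb. Setting this equal to demand: 619 - 4pb = -57.4 + 2.4pb, so pb = 105.6875.
Sellers receive ps = 105.6875 + 64 = 169.6875; q' = 619 − 4·105.6875 = 196.25.
Government outlay = subsidy × quantity = 64 × 196.25 = 12560.

Government cost = 12560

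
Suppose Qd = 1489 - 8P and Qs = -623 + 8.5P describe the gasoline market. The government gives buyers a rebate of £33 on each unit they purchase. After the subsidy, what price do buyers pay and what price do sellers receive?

Pre-subsidy: 1489 - 8P = -623 + 8.5P gives P* = 128, Q* = 465.
With the rebate, buyers effectively pay Pb = Ps − 33, where Ps is the price sellers receive.
Demand in terms of Ps becomes Qd = 1489 − 8(Ps − 33) = 1753 - 8Ps. Setting this equal to supply: 1753 - 8Ps = -623 + 8.5Ps, so Ps = 144.
Buyers pay Pb = 144 − 33 = 111; Q' = -623 + 8.5·144 = 601.

Buyers pay £111; sellers receive £144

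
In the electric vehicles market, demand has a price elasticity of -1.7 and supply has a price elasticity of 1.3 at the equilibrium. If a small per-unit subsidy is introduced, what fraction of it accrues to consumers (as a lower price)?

For a small subsidy around the equilibrium, the benefit split depends on the relative slopes, which at a point are proportional to the elasticities.
Buyer share = εs/(εs + |εd|) = 1.3/(1.3 + 1.7) = 13/30; seller share = |εd|/(εs + |εd|) = 17/30.

Consumer share = 13/30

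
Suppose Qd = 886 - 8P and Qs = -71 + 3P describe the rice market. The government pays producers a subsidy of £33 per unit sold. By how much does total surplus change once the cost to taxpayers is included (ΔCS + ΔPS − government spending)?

Net change in total surplus = -£1188

Pre-subsidy: 886 - 8P = -71 + 3P gives P* = 87, Q* = 190.
With the subsidy, sellers receive Ps = Pb + 33 for each unit, where Pb is the price buyers pay.
Supply in terms of Pb becomes Qs = -71 + 3(Pb + 33) = 28 + 3Pb. Setting this equal to demand: 886 - 8Pb = 28 + 3Pb, so Pb = 78.
Sellers receive Ps = 78 + 33 = 111; Q' = 886 − 8·78 = 262.
ΔCS = ½(190 + 262)(87 − 78) = 2034; ΔPS = ½(190 + 262)(111 − 87) = 5424.
Government spending = 33 × 262 = 8646.
Net change = 2034 + 5424 − 8646 = -1188. The loss equals the DWL triangle ½·33·72.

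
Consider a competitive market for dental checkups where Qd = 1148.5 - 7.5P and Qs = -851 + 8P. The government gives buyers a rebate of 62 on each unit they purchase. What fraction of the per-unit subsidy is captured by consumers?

Pre-subsidy: 1148.5 - 7.5P = -851 + 8P gives P* = 129, Q* = 181.
With the rebate, buyers effectively pay Pb = Ps − 62, where Ps is the price sellers receive.
Demand in terms of Ps becomes Qd = 1148.5 − 7.5(Ps − 62) = 1613.5 - 7.5Ps. Setting this equal to supply: 1613.5 - 7.5Ps = -851 + 8Ps, so Ps = 159.
Buyers pay Pb = 159 − 62 = 97; Q' = -851 + 8·159 = 421.
Buyers' price falls by P* − Pb = 129 − 97 = 32; sellers' price rises by Ps − P* = 159 − 129 = 30.
So consumers capture 32/62 = 16/31 of each unit of subsidy.

Consumer share = 16/31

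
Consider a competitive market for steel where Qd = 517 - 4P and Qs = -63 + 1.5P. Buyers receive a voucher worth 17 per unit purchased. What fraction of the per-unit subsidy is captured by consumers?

Pre-subsidy: 517 - 4P = -63 + 1.5P gives P* = 1160/11, Q* = 1047/11.
With the rebate, buyers effectively pay Pb = Ps − 17, where Ps is the price sellers receive.
Demand in terms of Ps becomes Qd = 517 − 4(Ps − 17) = 585 - 4Ps. Setting this equal to supply: 585 - 4Ps = -63 + 1.5Ps, so Ps = 1296/11.
Buyers pay Pb = 1296/11 − 17 = 1109/11; Q' = -63 + 1.5·(1296/11) = 1251/11.
Buyers' price falls by P* − Pb = 1160/11 − 1109/11 = 51/11; sellers' price rises by Ps − P* = 1296/11 − 1160/11 = 136/11.
So consumers capture (51/11)/17 = 3/11 of each unit of subsidy.

Consumer share = 3/11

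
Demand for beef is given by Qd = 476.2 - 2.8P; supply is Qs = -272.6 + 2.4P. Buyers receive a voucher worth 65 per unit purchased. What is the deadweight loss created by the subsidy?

Pre-subsidy: 476.2 - 2.8P = -272.6 + 2.4P gives P* = 144, Q* = 73.
With the rebate, buyers effectively pay Pb = Ps − 65, where Ps is the price sellers receive.
Demand in terms of Ps becomes Qd = 476.2 − 2.8(Ps − 65) = 658.2 - 2.8Ps. Setting this equal to supply: 658.2 - 2.8Ps = -272.6 + 2.4Ps, so Ps = 179.
Buyers pay Pb = 179 − 65 = 114; Q' = -272.6 + 2.4·179 = 157.
The subsidy expands output by 157 − 73 = 84 past the efficient level; on those units the gap between marginal cost and willingness to pay runs from 0 up to 65.
DWL = ½ × 65 × 84 = 2730.

Deadweight loss = 2730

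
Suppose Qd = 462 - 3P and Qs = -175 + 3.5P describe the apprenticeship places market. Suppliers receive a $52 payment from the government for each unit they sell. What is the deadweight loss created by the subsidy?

Pre-subsidy: 462 - 3P = -175 + 3.5P gives P* = 98, Q* = 168.
With the subsidy, sellers receive Ps = Pb + 52 for each unit, where Pb is the price buyers pay.
Supply in terms of Pb becomes Qs = -175 + 3.5(Pb + 52) = 7 + 3.5Pb. Setting this equal to demand: 462 - 3Pb = 7 + 3.5Pb, so Pb = 70.
Sellers receive Ps = 70 + 52 = 122; Q' = 462 − 3·70 = 252.
The subsidy expands output by 252 − 168 = 84 past the efficient level; on those units the gap between marginal cost and willingness to pay runs from 0 up to 52.
DWL = ½ × 52 × 84 = 2184.

Deadweight loss = $2184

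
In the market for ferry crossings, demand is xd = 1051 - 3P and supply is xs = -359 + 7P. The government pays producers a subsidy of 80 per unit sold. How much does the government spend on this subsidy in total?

Government cost = 63680

Pre-subsidy: 1051 - 3P = -359 + 7P gives P* = 141, x* = 628.
With the subsidy, sellers receive Ps = Pb + 80 for each unit, where Pb is the price buyers pay.
Supply in terms of Pb becomes xs = -359 + 7(Pb + 80) = 201 + 7Pb. Setting this equal to demand: 1051 - 3Pb = 201 + 7Pb, so Pb = 85.
Sellers receive Ps = 85 + 80 = 165; x' = 1051 − 3·85 = 796.
Government outlay = subsidy × quantity = 80 × 796 = 63680.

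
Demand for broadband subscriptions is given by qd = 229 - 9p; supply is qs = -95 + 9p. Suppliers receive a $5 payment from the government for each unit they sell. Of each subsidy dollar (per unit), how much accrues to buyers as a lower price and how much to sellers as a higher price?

Pre-subsidy: 229 - 9p = -95 + 9p gives p* = 18, q* = 67.
With the subsidy, sellers receive ps = pb + 5 for each unit, where pb is the price buyers pay.
Supply in terms of pb becomes qs = -95 + 9(pb + 5) = -50 + 9pb. Setting this equal to demand: 229 - 9pb = -50 + 9pb, so pb = 15.5.
Sellers receive ps = 15.5 + 5 = 20.5; q' = 229 − 9·15.5 = 89.5.
Buyers' price falls by p* − pb = 18 − 15.5 = 2.5; sellers' price rises by ps − p* = 20.5 − 18 = 2.5.

Buyers gain $2.5 per unit; sellers gain $2.5 per unit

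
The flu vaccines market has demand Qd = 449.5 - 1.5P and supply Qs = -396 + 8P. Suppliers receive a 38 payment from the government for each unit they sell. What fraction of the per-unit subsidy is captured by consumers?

Pre-subsidy: 449.5 - 1.5P = -396 + 8P gives P* = 89, Q* = 316.
With the subsidy, sellers receive Ps = Pb + 38 for each unit, where Pb is the price buyers pay.
Supply in terms of Pb becomes Qs = -396 + 8(Pb + 38) = -92 + 8Pb. Setting this equal to demand: 449.5 - 1.5Pb = -92 + 8Pb, so Pb = 57.
Sellers receive Ps = 57 + 38 = 95; Q' = 449.5 − 1.5·57 = 364.
Buyers' price falls by P* − Pb = 89 − 57 = 32; sellers' price rises by Ps − P* = 95 − 89 = 6.
So consumers capture 32/38 = 16/19 of each unit of subsidy.

Consumer share = 16/19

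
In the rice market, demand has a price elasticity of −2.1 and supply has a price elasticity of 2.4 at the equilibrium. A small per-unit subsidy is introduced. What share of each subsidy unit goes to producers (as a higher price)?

Producer share = 7/15

For a small subsidy around the equilibrium, the benefit split depends on the relative slopes, which at a point are proportional to the elasticities.
Buyer share = εs/(εs + |εd|) = 2.4/(2.4 + 2.1) = 8/15; seller share = |εd|/(εs + |εd|) = 7/15.
So producers capture 7/15 of the subsidy.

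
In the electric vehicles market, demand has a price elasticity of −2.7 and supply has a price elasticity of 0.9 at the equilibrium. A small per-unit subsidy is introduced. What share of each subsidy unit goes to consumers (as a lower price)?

Consumer share = 0.25

For a small subsidy around the equilibrium, the benefit split depends on the relative slopes, which at a point are proportional to the elasticities.
Buyer share = εs/(εs + |εd|) = 0.9/(0.9 + 2.7) = 0.25; seller share = |εd|/(εs + |εd|) = 0.75.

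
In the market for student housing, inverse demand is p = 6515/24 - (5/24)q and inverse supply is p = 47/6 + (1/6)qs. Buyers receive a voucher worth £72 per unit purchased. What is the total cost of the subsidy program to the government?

Pre-subsidy: 6515/24 - (5/24)q = 47/6 + (1/6)q gives q* = 703 and p* = 125.
With the rebate, buyers effectively pay pb = ps − 72, where ps is the price sellers receive.
On the curves, pb = 6515/24 - (5/24)q and ps = 47/6 + (1/6)q; the wedge ps − pb = 72 gives 47/6 + (1/6)q − (6515/24 - (5/24)q) = 72, so q' = 895.
Then pb = 6515/24 − (5/24)·895 = 85 and ps = 47/6 + (1/6)·895 = 157.
Government outlay = subsidy × quantity = 72 × 895 = 64440.

Government cost = £64440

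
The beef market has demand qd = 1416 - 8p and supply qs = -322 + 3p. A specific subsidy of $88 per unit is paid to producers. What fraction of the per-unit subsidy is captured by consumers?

Pre-subsidy: 1416 - 8p = -322 + 3p gives p* = 158, q* = 152.
With the subsidy, sellers receive ps = pb + 88 for each unit, where pb is the price buyers pay.
Supply in terms of pb becomes qs = -322 + 3(pb + 88) = -58 + 3pb. Setting this equal to demand: 1416 - 8pb = -58 + 3pb, so pb = 134.
Sellers receive ps = 134 + 88 = 222; q' = 1416 − 8·134 = 344.
Buyers' price falls by p* − pb = 158 − 134 = 24; sellers' price rises by ps − p* = 222 − 158 = 64.
So consumers capture 24/88 = 3/11 of each unit of subsidy.

Consumer share = 3/11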